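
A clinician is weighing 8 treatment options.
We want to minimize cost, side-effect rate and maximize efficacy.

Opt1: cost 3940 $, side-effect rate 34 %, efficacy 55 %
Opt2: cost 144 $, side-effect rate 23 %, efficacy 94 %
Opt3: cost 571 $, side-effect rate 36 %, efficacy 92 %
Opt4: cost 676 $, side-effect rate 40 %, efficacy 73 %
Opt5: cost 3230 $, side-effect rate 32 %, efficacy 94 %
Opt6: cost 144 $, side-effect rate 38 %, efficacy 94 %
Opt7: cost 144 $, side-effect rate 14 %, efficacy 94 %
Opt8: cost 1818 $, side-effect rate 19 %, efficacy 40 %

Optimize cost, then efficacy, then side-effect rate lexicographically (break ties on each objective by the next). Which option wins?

First minimize cost: best is 144, kept {Opt2, Opt6, Opt7}.
Then maximize efficacy: best is 94, kept {Opt2, Opt6, Opt7}.
Then minimize side-effect rate: best is 14, kept {Opt7}.

Opt7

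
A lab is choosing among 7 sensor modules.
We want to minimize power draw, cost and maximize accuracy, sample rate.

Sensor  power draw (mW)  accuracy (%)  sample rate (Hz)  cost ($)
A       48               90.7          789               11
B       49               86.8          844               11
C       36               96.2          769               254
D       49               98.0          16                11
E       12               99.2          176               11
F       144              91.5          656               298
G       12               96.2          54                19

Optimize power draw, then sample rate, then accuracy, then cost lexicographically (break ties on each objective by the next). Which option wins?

First minimize power draw: best is 12, kept {E, G}.
Then maximize sample rate: best is 176, kept {E}.

E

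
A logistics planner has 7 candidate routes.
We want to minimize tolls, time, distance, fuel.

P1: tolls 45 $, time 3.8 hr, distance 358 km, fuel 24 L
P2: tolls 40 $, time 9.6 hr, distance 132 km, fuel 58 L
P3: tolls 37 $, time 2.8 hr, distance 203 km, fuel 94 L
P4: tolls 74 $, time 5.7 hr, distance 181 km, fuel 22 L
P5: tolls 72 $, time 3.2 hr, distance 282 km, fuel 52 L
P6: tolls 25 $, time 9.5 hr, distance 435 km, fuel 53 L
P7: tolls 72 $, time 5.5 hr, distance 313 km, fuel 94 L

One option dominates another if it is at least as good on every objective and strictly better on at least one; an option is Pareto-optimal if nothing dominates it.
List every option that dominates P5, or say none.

P1: worse on time (3.8 vs 3.2).
P2: worse on time (9.6 vs 3.2).
P3: worse on fuel (94 vs 52).
P4: worse on tolls (74 vs 72).
P6: worse on time (9.5 vs 3.2).
P7: worse on time (5.5 vs 3.2).
No option dominates P5.

none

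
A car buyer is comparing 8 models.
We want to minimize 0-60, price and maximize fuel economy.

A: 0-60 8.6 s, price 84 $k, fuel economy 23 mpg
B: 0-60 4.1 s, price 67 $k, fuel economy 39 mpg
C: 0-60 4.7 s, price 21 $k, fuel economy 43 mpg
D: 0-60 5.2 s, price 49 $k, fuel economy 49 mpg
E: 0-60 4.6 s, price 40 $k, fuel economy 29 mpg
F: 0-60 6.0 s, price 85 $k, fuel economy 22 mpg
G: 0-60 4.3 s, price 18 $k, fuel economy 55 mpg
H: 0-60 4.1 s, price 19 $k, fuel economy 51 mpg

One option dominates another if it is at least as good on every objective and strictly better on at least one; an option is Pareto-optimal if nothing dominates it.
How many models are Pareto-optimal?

A: dominated by B (0-60 4.1≤8.6, price 67≤84, fuel economy 39≥23).
B: dominated by H (0-60 4.1≤4.1, price 19≤67, fuel economy 51≥39).
C: dominated by G (0-60 4.3≤4.7, price 18≤21, fuel economy 55≥43).
D: dominated by G (0-60 4.3≤5.2, price 18≤49, fuel economy 55≥49).
E: dominated by G (0-60 4.3≤4.6, price 18≤40, fuel economy 55≥29).
F: dominated by B (0-60 4.1≤6.0, price 67≤85, fuel economy 39≥22).
G: not dominated (best price).
H: not dominated.
Pareto-optimal: G, H → 2.

2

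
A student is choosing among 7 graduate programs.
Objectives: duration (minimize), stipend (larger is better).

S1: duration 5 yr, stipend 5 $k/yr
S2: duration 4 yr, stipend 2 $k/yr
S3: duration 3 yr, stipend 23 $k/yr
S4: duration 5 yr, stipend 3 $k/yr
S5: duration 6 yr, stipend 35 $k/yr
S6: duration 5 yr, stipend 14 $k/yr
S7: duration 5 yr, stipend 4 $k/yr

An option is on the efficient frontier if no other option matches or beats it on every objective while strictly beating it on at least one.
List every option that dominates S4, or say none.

S1: duration 5≤5, stipend 5≥3 — dominates S4.
S3: duration 3≤5, stipend 23≥3 — dominates S4.
S6: duration 5≤5, stipend 14≥3 — dominates S4.
S7: duration 5≤5, stipend 4≥3 — dominates S4.
Others (S2, S5) are each worse than S4 on at least one objective.

S1, S3, S6, S7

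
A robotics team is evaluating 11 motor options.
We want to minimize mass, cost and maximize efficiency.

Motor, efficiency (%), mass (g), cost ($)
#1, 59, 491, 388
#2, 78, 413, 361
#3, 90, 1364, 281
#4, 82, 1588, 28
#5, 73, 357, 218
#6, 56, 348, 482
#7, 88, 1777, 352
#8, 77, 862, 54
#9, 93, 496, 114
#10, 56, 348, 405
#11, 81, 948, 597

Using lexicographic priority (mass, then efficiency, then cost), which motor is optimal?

#10

First minimize mass: best is 348, kept {#6, #10}.
Then maximize efficiency: best is 56, kept {#6, #10}.
Then minimize cost: best is 405, kept {#10}.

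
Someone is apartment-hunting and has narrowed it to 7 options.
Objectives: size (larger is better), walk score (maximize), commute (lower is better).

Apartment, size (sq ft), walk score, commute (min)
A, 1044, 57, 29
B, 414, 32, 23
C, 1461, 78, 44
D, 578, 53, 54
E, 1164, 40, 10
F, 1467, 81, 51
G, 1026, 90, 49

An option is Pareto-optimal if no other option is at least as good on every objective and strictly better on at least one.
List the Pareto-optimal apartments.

A: not dominated.
B: dominated by E (size 1164≥414, walk score 40≥32, commute 10≤23).
C: not dominated.
D: dominated by A (size 1044≥578, walk score 57≥53, commute 29≤54).
E: not dominated (best commute).
F: not dominated (best size).
G: not dominated (best walk score).

A, C, E, F, G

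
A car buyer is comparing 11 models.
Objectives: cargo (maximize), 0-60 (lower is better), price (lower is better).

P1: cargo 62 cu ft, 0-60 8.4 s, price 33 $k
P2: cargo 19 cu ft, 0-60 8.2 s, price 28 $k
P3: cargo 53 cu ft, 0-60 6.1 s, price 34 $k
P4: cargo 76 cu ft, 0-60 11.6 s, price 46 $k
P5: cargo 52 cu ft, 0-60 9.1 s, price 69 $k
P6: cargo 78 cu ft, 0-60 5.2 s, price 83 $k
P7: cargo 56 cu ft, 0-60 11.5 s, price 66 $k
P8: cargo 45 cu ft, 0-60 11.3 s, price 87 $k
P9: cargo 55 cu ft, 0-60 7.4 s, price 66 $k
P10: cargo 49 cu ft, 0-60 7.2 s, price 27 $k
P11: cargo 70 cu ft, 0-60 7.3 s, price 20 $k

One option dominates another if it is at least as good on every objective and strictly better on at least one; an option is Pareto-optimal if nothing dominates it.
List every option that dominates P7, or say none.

P1: cargo 62≥56, 0-60 8.4≤11.5, price 33≤66 — dominates P7.
P11: cargo 70≥56, 0-60 7.3≤11.5, price 20≤66 — dominates P7.
Others (P2, P3, P4, P5, P6, P8, P9, P10) are each worse than P7 on at least one objective.

P1, P11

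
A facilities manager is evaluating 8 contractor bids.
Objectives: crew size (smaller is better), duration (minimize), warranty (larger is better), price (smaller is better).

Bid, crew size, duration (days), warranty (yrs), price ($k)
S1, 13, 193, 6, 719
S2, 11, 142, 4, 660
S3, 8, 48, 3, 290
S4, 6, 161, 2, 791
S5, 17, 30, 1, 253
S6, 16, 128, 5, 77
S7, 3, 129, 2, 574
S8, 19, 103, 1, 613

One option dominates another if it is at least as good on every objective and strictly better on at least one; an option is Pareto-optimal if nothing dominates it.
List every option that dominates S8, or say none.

S3: crew size 8≤19, duration 48≤103, warranty 3≥1, price 290≤613 — dominates S8.
S5: crew size 17≤19, duration 30≤103, warranty 1≥1, price 253≤613 — dominates S8.
Others (S1, S2, S4, S6, S7) are each worse than S8 on at least one objective.

S3, S5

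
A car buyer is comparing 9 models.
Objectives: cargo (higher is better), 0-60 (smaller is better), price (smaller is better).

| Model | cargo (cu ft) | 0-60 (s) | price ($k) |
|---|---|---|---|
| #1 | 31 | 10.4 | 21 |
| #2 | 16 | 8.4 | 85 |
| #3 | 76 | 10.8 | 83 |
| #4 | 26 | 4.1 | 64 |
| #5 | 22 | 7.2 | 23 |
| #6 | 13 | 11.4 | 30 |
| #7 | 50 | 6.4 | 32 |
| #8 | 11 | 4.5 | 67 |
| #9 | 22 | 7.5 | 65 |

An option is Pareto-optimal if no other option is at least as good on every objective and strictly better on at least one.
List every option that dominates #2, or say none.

#4, #5, #7, #9

#4: cargo 26≥16, 0-60 4.1≤8.4, price 64≤85 — dominates #2.
#5: cargo 22≥16, 0-60 7.2≤8.4, price 23≤85 — dominates #2.
#7: cargo 50≥16, 0-60 6.4≤8.4, price 32≤85 — dominates #2.
#9: cargo 22≥16, 0-60 7.5≤8.4, price 65≤85 — dominates #2.
Others (#1, #3, #6, #8) are each worse than #2 on at least one objective.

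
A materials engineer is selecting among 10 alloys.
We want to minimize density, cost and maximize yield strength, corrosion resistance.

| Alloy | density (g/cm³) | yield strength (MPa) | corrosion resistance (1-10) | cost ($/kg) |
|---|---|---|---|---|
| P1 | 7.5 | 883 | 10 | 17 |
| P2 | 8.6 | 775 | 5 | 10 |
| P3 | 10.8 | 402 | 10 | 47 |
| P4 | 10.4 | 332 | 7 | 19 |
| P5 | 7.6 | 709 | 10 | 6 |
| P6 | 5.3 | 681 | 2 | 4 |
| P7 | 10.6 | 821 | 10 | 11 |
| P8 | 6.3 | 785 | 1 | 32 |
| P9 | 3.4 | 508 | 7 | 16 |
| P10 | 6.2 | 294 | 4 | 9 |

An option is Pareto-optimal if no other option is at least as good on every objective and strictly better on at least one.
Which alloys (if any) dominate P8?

P1: worse on density (7.5 vs 6.3).
P2: worse on density (8.6 vs 6.3).
P3: worse on density (10.8 vs 6.3).
P4: worse on density (10.4 vs 6.3).
P5: worse on density (7.6 vs 6.3).
P6: worse on yield strength (681 vs 785).
P7: worse on density (10.6 vs 6.3).
P9: worse on yield strength (508 vs 785).
P10: worse on yield strength (294 vs 785).
No option dominates P8.

none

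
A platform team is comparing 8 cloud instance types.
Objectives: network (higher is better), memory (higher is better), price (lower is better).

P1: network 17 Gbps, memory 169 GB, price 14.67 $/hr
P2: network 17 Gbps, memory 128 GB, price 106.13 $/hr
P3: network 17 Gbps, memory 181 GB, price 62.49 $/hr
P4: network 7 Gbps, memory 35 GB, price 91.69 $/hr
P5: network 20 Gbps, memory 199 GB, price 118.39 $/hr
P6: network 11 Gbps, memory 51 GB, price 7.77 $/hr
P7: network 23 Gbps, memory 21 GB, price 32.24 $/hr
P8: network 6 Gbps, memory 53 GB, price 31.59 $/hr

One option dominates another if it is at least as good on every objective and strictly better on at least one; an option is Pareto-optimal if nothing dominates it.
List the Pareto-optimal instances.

P1: not dominated.
P2: dominated by P1 (network 17≥17, memory 169≥128, price 14.67≤106.13).
P3: not dominated.
P4: dominated by P1 (network 17≥7, memory 169≥35, price 14.67≤91.69).
P5: not dominated (best memory).
P6: not dominated (best price).
P7: not dominated (best network).
P8: dominated by P1 (network 17≥6, memory 169≥53, price 14.67≤31.59).

P1, P3, P5, P6, P7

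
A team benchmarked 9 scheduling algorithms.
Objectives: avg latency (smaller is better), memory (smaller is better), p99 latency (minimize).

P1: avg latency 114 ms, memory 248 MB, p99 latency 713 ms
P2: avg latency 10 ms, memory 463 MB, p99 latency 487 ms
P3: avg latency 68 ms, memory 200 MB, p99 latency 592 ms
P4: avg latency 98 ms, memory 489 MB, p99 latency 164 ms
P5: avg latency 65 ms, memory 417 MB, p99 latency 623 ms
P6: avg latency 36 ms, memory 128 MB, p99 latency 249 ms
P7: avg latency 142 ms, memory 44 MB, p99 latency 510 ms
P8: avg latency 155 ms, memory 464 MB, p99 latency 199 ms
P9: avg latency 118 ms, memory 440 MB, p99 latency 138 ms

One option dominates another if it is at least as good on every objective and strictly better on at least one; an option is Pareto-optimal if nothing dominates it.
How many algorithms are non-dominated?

5

P1: dominated by P3 (avg latency 68≤114, memory 200≤248, p99 latency 592≤713).
P2: not dominated (best avg latency).
P3: dominated by P6 (avg latency 36≤68, memory 128≤200, p99 latency 249≤592).
P4: not dominated.
P5: dominated by P6 (avg latency 36≤65, memory 128≤417, p99 latency 249≤623).
P6: not dominated.
P7: not dominated (best memory).
P8: dominated by P9 (avg latency 118≤155, memory 440≤464, p99 latency 138≤199).
P9: not dominated (best p99 latency).
Pareto-optimal: P2, P4, P6, P7, P9 → 5.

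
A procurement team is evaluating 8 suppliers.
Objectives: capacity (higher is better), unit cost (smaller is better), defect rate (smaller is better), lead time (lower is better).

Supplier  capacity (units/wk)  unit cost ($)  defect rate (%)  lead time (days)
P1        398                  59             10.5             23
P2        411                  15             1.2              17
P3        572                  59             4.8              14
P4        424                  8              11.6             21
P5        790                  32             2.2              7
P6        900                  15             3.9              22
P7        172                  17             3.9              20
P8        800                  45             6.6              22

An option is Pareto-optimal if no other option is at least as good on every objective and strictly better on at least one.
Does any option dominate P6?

P1: worse on capacity (398 vs 900).
P2: worse on capacity (411 vs 900).
P3: worse on capacity (572 vs 900).
P4: worse on capacity (424 vs 900).
P5: worse on capacity (790 vs 900).
P7: worse on capacity (172 vs 900).
P8: worse on capacity (800 vs 900).
No option is at least as good as P6 on every objective and strictly better on one.

No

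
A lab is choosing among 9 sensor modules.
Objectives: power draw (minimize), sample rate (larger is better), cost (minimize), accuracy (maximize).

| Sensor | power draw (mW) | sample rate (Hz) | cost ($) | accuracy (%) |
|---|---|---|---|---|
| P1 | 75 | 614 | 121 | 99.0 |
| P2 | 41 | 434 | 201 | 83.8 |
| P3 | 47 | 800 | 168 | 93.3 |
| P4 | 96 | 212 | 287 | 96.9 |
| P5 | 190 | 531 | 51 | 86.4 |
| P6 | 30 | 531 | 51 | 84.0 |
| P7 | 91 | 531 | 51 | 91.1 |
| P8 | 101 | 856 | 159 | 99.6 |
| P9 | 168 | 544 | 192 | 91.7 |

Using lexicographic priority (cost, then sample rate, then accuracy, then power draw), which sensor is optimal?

First minimize cost: best is 51, kept {P5, P6, P7}.
Then maximize sample rate: best is 531, kept {P5, P6, P7}.
Then maximize accuracy: best is 91.1, kept {P7}.

P7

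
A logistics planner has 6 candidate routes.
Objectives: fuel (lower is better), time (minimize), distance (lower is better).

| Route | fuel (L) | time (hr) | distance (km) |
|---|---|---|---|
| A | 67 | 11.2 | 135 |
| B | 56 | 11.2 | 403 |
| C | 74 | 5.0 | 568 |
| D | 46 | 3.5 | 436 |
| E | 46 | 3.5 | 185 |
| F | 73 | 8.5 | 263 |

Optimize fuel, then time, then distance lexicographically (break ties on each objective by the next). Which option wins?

E

First minimize fuel: best is 46, kept {D, E}.
Then minimize time: best is 3.5, kept {D, E}.
Then minimize distance: best is 185, kept {E}.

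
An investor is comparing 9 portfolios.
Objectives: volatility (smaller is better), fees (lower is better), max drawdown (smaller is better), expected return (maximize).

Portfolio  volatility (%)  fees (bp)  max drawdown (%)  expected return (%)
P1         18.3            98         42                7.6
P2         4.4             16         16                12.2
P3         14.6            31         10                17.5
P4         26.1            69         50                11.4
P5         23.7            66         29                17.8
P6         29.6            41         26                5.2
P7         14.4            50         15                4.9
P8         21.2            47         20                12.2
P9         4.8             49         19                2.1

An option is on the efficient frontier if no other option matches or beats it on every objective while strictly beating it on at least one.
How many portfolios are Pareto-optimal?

P1: dominated by P2 (volatility 4.4≤18.3, fees 16≤98, max drawdown 16≤42, expected return 12.2≥7.6).
P2: not dominated (best volatility).
P3: not dominated (best max drawdown).
P4: dominated by P2 (volatility 4.4≤26.1, fees 16≤69, max drawdown 16≤50, expected return 12.2≥11.4).
P5: not dominated (best expected return).
P6: dominated by P2 (volatility 4.4≤29.6, fees 16≤41, max drawdown 16≤26, expected return 12.2≥5.2).
P7: not dominated.
P8: dominated by P2 (volatility 4.4≤21.2, fees 16≤47, max drawdown 16≤20, expected return 12.2≥12.2).
P9: dominated by P2 (volatility 4.4≤4.8, fees 16≤49, max drawdown 16≤19, expected return 12.2≥2.1).
Pareto-optimal: P2, P3, P5, P7 → 4.

4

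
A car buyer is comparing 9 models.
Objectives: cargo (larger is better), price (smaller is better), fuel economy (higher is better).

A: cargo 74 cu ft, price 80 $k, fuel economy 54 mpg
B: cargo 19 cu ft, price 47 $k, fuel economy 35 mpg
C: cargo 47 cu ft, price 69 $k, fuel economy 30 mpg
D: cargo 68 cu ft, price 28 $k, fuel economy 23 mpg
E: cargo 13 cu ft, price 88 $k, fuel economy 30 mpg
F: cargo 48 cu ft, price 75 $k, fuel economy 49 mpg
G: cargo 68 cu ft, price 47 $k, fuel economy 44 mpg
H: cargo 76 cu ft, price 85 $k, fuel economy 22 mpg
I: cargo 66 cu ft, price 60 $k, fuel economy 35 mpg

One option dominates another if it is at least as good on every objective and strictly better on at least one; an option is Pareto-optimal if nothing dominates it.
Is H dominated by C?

C vs H: C is worse on cargo (47 vs 76), so it does not dominate H.

No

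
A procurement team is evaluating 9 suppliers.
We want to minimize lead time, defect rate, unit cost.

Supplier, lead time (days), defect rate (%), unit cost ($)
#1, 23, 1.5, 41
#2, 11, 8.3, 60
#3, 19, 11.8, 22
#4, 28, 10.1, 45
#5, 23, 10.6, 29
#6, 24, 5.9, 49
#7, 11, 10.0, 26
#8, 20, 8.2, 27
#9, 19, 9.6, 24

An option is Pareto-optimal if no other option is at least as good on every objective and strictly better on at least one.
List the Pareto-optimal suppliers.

#1: not dominated (best defect rate).
#2: not dominated.
#3: not dominated (best unit cost).
#4: dominated by #1 (lead time 23≤28, defect rate 1.5≤10.1, unit cost 41≤45).
#5: dominated by #7 (lead time 11≤23, defect rate 10.0≤10.6, unit cost 26≤29).
#6: dominated by #1 (lead time 23≤24, defect rate 1.5≤5.9, unit cost 41≤49).
#7: not dominated.
#8: not dominated.
#9: not dominated.

#1, #2, #3, #7, #8, #9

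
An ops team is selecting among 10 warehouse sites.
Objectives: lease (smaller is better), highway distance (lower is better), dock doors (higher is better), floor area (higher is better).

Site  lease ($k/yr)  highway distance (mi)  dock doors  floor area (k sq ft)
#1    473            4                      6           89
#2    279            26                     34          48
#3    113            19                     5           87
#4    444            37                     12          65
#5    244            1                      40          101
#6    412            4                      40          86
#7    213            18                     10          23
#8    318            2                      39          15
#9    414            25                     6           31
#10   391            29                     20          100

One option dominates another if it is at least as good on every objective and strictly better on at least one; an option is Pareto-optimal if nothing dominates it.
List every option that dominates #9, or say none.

#5: lease 244≤414, highway distance 1≤25, dock doors 40≥6, floor area 101≥31 — dominates #9.
#6: lease 412≤414, highway distance 4≤25, dock doors 40≥6, floor area 86≥31 — dominates #9.
Others (#1, #2, #3, #4, #7, #8, #10) are each worse than #9 on at least one objective.

#5, #6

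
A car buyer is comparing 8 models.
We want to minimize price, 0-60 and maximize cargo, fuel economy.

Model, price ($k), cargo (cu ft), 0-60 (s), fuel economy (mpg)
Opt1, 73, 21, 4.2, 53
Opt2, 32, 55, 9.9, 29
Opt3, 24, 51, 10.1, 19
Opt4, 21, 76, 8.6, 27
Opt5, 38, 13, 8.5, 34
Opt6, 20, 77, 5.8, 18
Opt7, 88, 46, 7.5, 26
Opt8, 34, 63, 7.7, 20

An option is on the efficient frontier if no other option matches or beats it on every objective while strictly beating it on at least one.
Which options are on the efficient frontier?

Opt1: not dominated (best 0-60).
Opt2: not dominated.
Opt3: dominated by Opt4 (price 21≤24, cargo 76≥51, 0-60 8.6≤10.1, fuel economy 27≥19).
Opt4: not dominated.
Opt5: not dominated.
Opt6: not dominated (best price).
Opt7: not dominated.
Opt8: not dominated.

Opt1, Opt2, Opt4, Opt5, Opt6, Opt7, Opt8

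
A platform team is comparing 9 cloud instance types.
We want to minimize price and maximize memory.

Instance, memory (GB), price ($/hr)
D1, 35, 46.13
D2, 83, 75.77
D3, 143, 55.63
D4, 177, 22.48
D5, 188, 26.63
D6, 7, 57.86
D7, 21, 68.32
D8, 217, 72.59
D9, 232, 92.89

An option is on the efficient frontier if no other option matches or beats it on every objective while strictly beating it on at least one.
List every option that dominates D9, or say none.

D1: worse on memory (35 vs 232).
D2: worse on memory (83 vs 232).
D3: worse on memory (143 vs 232).
D4: worse on memory (177 vs 232).
D5: worse on memory (188 vs 232).
D6: worse on memory (7 vs 232).
D7: worse on memory (21 vs 232).
D8: worse on memory (217 vs 232).
No option dominates D9.

none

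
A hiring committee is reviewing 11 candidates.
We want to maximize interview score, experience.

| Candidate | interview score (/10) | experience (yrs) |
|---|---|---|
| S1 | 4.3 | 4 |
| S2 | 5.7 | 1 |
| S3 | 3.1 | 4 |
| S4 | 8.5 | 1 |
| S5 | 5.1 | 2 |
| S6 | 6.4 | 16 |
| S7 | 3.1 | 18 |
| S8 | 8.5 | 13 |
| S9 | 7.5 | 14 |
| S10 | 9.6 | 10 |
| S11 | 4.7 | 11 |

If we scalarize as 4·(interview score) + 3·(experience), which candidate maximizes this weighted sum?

S1: 4·4.3 + 3·4 = 29.2
S2: 4·5.7 + 3·1 = 25.8
S3: 4·3.1 + 3·4 = 24.4
S4: 4·8.5 + 3·1 = 37.0
S5: 4·5.1 + 3·2 = 26.4
S6: 4·6.4 + 3·16 = 73.6
S7: 4·3.1 + 3·18 = 66.4
S8: 4·8.5 + 3·13 = 73.0
S9: 4·7.5 + 3·14 = 72.0
S10: 4·9.6 + 3·10 = 68.4
S11: 4·4.7 + 3·11 = 51.8
Highest: S6 at 73.6.

S6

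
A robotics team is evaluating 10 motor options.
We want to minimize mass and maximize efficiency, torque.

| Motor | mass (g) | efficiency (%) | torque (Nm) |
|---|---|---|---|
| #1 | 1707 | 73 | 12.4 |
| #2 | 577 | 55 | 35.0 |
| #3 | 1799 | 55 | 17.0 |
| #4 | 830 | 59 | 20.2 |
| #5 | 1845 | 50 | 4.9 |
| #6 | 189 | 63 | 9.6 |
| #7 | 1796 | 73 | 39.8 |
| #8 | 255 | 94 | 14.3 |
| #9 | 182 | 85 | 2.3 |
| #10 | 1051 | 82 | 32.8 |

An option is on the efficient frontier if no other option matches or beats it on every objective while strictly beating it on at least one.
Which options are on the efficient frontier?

#1: dominated by #8 (mass 255≤1707, efficiency 94≥73, torque 14.3≥12.4).
#2: not dominated.
#3: dominated by #2 (mass 577≤1799, efficiency 55≥55, torque 35.0≥17.0).
#4: not dominated.
#5: dominated by #1 (mass 1707≤1845, efficiency 73≥50, torque 12.4≥4.9).
#6: not dominated.
#7: not dominated (best torque).
#8: not dominated (best efficiency).
#9: not dominated (best mass).
#10: not dominated.

#2, #4, #6, #7, #8, #9, #10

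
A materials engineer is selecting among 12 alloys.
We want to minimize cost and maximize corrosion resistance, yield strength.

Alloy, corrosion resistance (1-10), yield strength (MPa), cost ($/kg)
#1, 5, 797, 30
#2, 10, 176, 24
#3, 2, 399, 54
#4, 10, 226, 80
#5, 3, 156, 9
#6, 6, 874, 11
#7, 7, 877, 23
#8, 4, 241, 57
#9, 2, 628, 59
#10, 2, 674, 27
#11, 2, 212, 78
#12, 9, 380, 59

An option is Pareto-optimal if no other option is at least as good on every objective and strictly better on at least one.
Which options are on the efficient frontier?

#2, #4, #5, #6, #7, #12

#1: dominated by #6 (corrosion resistance 6≥5, yield strength 874≥797, cost 11≤30).
#2: not dominated.
#3: dominated by #1 (corrosion resistance 5≥2, yield strength 797≥399, cost 30≤54).
#4: not dominated.
#5: not dominated (best cost).
#6: not dominated.
#7: not dominated (best yield strength).
#8: dominated by #1 (corrosion resistance 5≥4, yield strength 797≥241, cost 30≤57).
#9: dominated by #1 (corrosion resistance 5≥2, yield strength 797≥628, cost 30≤59).
#10: dominated by #6 (corrosion resistance 6≥2, yield strength 874≥674, cost 11≤27).
#11: dominated by #1 (corrosion resistance 5≥2, yield strength 797≥212, cost 30≤78).
#12: not dominated.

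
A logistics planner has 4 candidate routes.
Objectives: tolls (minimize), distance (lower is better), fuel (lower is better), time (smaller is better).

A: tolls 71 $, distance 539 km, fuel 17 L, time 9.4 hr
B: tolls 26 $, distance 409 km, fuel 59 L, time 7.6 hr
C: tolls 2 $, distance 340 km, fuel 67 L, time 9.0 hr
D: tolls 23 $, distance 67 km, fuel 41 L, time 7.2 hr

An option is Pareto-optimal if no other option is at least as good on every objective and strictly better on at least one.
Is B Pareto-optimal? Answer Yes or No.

D vs B: tolls 23≤26, distance 67≤409, fuel 41≤59, time 7.2≤7.6 — D is at least as good on every objective and strictly better on at least one, so D dominates B.

No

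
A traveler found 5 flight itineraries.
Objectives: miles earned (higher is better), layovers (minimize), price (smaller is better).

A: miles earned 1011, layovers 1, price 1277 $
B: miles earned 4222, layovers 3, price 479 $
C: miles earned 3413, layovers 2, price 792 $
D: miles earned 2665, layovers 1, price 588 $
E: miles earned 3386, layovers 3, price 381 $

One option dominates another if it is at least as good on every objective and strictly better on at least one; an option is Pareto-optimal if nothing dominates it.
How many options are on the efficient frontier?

4

A: dominated by D (miles earned 2665≥1011, layovers 1≤1, price 588≤1277).
B: not dominated (best miles earned).
C: not dominated.
D: not dominated.
E: not dominated (best price).
Pareto-optimal: B, C, D, E → 4.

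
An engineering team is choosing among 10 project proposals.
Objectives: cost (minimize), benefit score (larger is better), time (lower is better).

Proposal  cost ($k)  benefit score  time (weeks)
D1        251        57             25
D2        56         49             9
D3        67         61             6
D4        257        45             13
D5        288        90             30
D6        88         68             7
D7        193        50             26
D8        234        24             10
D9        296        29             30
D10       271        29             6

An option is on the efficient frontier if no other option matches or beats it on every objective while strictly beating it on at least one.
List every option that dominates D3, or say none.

D1: worse on cost (251 vs 67).
D2: worse on benefit score (49 vs 61).
D4: worse on cost (257 vs 67).
D5: worse on cost (288 vs 67).
D6: worse on cost (88 vs 67).
D7: worse on cost (193 vs 67).
D8: worse on cost (234 vs 67).
D9: worse on cost (296 vs 67).
D10: worse on cost (271 vs 67).
No option dominates D3.

none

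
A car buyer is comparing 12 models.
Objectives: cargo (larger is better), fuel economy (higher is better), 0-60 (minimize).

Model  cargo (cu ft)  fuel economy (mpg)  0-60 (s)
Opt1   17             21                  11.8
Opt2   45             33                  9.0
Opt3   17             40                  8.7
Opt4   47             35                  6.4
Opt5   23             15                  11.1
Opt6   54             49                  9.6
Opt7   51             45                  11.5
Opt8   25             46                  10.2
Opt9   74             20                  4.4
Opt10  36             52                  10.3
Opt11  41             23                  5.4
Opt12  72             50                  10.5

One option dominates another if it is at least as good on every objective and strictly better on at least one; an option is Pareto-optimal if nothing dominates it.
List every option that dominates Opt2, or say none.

Opt4: cargo 47≥45, fuel economy 35≥33, 0-60 6.4≤9.0 — dominates Opt2.
Others (Opt1, Opt3, Opt5, Opt6, Opt7, Opt8, Opt9, Opt10, Opt11, Opt12) are each worse than Opt2 on at least one objective.

Opt4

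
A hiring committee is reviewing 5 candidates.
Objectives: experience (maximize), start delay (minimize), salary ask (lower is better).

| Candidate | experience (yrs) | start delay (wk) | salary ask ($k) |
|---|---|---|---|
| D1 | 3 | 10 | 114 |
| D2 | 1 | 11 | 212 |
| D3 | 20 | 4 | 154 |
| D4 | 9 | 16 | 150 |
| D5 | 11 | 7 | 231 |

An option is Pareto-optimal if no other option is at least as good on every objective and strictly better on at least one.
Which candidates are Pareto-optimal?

D1, D3, D4

D1: not dominated (best salary ask).
D2: dominated by D1 (experience 3≥1, start delay 10≤11, salary ask 114≤212).
D3: not dominated (best experience).
D4: not dominated.
D5: dominated by D3 (experience 20≥11, start delay 4≤7, salary ask 154≤231).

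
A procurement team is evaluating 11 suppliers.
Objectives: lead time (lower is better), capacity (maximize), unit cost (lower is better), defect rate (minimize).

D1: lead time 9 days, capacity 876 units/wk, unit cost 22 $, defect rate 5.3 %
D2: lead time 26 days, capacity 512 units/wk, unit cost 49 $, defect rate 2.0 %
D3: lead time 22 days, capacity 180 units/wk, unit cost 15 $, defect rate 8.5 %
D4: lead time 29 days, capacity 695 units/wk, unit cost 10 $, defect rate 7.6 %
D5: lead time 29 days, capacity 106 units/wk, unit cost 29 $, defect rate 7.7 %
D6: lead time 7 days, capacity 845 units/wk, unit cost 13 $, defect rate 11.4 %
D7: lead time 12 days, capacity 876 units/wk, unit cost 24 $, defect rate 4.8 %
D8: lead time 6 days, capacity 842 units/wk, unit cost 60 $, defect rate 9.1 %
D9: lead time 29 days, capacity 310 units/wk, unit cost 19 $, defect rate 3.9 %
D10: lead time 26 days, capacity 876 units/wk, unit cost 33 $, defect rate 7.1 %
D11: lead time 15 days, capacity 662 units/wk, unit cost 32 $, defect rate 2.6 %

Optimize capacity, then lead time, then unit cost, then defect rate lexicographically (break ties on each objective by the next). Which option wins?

D1

First maximize capacity: best is 876, kept {D1, D7, D10}.
Then minimize lead time: best is 9, kept {D1}.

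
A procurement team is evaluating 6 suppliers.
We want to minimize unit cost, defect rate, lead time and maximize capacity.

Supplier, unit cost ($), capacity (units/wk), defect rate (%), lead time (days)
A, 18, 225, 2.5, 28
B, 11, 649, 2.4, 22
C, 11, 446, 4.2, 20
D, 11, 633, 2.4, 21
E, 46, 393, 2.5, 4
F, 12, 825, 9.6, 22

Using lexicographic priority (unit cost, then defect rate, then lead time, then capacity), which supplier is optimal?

D

First minimize unit cost: best is 11, kept {B, C, D}.
Then minimize defect rate: best is 2.4, kept {B, D}.
Then minimize lead time: best is 21, kept {D}.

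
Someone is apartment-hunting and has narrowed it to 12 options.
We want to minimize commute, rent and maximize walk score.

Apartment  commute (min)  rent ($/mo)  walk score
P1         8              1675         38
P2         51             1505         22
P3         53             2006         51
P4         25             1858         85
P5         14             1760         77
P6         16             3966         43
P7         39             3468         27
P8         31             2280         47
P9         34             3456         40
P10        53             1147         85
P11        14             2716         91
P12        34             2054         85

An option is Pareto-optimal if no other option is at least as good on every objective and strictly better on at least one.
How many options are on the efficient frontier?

6

P1: not dominated (best commute).
P2: not dominated.
P3: dominated by P4 (commute 25≤53, rent 1858≤2006, walk score 85≥51).
P4: not dominated.
P5: not dominated.
P6: dominated by P5 (commute 14≤16, rent 1760≤3966, walk score 77≥43).
P7: dominated by P1 (commute 8≤39, rent 1675≤3468, walk score 38≥27).
P8: dominated by P4 (commute 25≤31, rent 1858≤2280, walk score 85≥47).
P9: dominated by P4 (commute 25≤34, rent 1858≤3456, walk score 85≥40).
P10: not dominated (best rent).
P11: not dominated (best walk score).
P12: dominated by P4 (commute 25≤34, rent 1858≤2054, walk score 85≥85).
Pareto-optimal: P1, P2, P4, P5, P10, P11 → 6.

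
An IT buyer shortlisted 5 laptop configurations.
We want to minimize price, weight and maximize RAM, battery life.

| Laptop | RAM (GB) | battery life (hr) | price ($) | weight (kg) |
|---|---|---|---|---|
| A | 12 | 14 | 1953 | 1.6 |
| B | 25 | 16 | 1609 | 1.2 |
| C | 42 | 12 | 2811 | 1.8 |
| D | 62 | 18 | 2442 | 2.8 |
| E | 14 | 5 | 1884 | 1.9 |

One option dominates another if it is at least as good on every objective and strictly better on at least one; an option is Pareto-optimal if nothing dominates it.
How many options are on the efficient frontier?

A: dominated by B (RAM 25≥12, battery life 16≥14, price 1609≤1953, weight 1.2≤1.6).
B: not dominated (best price).
C: not dominated.
D: not dominated (best RAM).
E: dominated by B (RAM 25≥14, battery life 16≥5, price 1609≤1884, weight 1.2≤1.9).
Pareto-optimal: B, C, D → 3.

3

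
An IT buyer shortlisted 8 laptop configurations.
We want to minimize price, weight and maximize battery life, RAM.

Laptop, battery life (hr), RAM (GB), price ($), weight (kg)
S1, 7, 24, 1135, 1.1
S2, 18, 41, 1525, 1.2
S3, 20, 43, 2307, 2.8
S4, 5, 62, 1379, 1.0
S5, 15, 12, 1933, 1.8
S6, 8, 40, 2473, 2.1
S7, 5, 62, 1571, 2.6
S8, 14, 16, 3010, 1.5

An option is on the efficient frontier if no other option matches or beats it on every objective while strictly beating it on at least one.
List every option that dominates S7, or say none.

S4: battery life 5≥5, RAM 62≥62, price 1379≤1571, weight 1.0≤2.6 — dominates S7.
Others (S1, S2, S3, S5, S6, S8) are each worse than S7 on at least one objective.

S4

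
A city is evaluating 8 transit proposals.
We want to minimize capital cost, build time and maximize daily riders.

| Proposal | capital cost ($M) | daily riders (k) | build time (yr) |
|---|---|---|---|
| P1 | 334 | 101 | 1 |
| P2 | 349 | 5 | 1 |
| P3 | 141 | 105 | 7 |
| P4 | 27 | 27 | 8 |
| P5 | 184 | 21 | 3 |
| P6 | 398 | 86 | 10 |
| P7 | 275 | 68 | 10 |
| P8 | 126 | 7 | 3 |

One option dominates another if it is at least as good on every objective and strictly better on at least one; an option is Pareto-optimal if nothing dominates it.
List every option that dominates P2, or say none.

P1: capital cost 334≤349, daily riders 101≥5, build time 1≤1 — dominates P2.
Others (P3, P4, P5, P6, P7, P8) are each worse than P2 on at least one objective.

P1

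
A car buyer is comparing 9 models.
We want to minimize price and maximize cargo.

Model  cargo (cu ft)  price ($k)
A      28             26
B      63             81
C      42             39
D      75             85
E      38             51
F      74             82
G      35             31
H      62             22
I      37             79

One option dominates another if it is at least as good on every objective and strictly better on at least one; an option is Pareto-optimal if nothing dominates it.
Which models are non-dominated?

B, D, F, H

A: dominated by H (cargo 62≥28, price 22≤26).
B: not dominated.
C: dominated by H (cargo 62≥42, price 22≤39).
D: not dominated (best cargo).
E: dominated by C (cargo 42≥38, price 39≤51).
F: not dominated.
G: dominated by H (cargo 62≥35, price 22≤31).
H: not dominated (best price).
I: dominated by C (cargo 42≥37, price 39≤79).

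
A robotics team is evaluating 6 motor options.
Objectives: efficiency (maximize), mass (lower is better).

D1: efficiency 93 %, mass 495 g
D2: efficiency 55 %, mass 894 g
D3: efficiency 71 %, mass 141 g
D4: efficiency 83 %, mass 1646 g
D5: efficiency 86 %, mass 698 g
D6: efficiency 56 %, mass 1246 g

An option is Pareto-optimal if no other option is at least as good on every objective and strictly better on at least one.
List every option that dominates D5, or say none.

D1

D1: efficiency 93≥86, mass 495≤698 — dominates D5.
Others (D2, D3, D4, D6) are each worse than D5 on at least one objective.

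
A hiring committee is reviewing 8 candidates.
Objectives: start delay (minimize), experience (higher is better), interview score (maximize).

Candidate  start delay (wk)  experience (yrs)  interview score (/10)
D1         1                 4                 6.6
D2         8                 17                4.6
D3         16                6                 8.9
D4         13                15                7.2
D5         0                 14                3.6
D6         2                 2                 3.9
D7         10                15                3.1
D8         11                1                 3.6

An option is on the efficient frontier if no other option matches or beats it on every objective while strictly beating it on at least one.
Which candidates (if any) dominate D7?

D2

D2: start delay 8≤10, experience 17≥15, interview score 4.6≥3.1 — dominates D7.
Others (D1, D3, D4, D5, D6, D8) are each worse than D7 on at least one objective.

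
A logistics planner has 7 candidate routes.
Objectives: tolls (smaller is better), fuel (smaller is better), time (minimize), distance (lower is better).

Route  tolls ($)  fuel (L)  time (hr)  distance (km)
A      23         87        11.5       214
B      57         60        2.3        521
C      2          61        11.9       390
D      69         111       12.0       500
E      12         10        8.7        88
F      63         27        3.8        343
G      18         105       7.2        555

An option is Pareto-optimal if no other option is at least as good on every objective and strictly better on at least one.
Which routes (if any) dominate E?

none

A: worse on tolls (23 vs 12).
B: worse on tolls (57 vs 12).
C: worse on fuel (61 vs 10).
D: worse on tolls (69 vs 12).
F: worse on tolls (63 vs 12).
G: worse on tolls (18 vs 12).
No option dominates E.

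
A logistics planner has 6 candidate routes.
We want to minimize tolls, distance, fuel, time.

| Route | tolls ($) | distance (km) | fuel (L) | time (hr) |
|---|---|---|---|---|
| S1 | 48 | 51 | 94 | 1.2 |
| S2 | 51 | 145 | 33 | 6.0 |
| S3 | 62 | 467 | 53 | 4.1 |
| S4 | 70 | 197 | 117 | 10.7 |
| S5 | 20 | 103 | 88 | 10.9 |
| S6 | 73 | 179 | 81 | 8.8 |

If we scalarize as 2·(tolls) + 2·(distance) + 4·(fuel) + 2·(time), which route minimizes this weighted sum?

S1: 2·48 + 2·51 + 4·94 + 2·1.2 = 576.4
S2: 2·51 + 2·145 + 4·33 + 2·6.0 = 536.0
S3: 2·62 + 2·467 + 4·53 + 2·4.1 = 1278.2
S4: 2·70 + 2·197 + 4·117 + 2·10.7 = 1023.4
S5: 2·20 + 2·103 + 4·88 + 2·10.9 = 619.8
S6: 2·73 + 2·179 + 4·81 + 2·8.8 = 845.6
Lowest: S2 at 536.0.

S2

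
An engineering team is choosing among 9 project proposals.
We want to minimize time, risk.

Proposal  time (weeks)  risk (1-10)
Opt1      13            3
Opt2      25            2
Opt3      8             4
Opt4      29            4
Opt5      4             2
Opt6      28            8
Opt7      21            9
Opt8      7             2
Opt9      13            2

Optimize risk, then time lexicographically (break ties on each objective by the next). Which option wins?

Opt5

First minimize risk: best is 2, kept {Opt2, Opt5, Opt8, Opt9}.
Then minimize time: best is 4, kept {Opt5}.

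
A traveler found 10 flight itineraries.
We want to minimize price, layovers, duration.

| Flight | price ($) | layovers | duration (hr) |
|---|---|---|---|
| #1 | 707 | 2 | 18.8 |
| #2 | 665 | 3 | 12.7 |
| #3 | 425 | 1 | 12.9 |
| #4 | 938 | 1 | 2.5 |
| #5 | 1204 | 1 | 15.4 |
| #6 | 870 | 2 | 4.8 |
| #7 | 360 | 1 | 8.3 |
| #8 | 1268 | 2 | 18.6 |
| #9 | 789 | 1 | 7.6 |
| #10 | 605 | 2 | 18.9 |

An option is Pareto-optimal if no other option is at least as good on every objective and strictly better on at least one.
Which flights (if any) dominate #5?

#3, #4, #7, #9

#3: price 425≤1204, layovers 1≤1, duration 12.9≤15.4 — dominates #5.
#4: price 938≤1204, layovers 1≤1, duration 2.5≤15.4 — dominates #5.
#7: price 360≤1204, layovers 1≤1, duration 8.3≤15.4 — dominates #5.
#9: price 789≤1204, layovers 1≤1, duration 7.6≤15.4 — dominates #5.
Others (#1, #2, #6, #8, #10) are each worse than #5 on at least one objective.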